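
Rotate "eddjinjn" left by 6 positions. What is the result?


Input: "eddjinjn", rotate left by 6
First 6 characters: "eddjin"
Remaining characters: "jn"
Concatenate remaining + first: "jn" + "eddjin" = "jneddjin"

jneddjin


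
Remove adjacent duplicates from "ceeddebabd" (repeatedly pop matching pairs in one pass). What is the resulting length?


Input: ceeddebabd
Stack-based adjacent duplicate removal:
  Read 'c': push. Stack: c
  Read 'e': push. Stack: ce
  Read 'e': matches stack top 'e' => pop. Stack: c
  Read 'd': push. Stack: cd
  Read 'd': matches stack top 'd' => pop. Stack: c
  Read 'e': push. Stack: ce
  Read 'b': push. Stack: ceb
  Read 'a': push. Stack: ceba
  Read 'b': push. Stack: cebab
  Read 'd': push. Stack: cebabd
Final stack: "cebabd" (length 6)

6


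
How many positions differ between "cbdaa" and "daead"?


Comparing "cbdaa" and "daead" position by position:
  Position 0: 'c' vs 'd' => DIFFER
  Position 1: 'b' vs 'a' => DIFFER
  Position 2: 'd' vs 'e' => DIFFER
  Position 3: 'a' vs 'a' => same
  Position 4: 'a' vs 'd' => DIFFER
Positions that differ: 4

4


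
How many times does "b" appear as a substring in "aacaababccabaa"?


Searching for "b" in "aacaababccabaa"
Scanning each position:
  Position 0: "a" => no
  Position 1: "a" => no
  Position 2: "c" => no
  Position 3: "a" => no
  Position 4: "a" => no
  Position 5: "b" => MATCH
  Position 6: "a" => no
  Position 7: "b" => MATCH
  Position 8: "c" => no
  Position 9: "c" => no
  Position 10: "a" => no
  Position 11: "b" => MATCH
  Position 12: "a" => no
  Position 13: "a" => no
Total occurrences: 3

3


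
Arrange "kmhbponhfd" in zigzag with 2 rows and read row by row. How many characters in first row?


Zigzag "kmhbponhfd" into 2 rows:
Placing characters:
  'k' => row 0
  'm' => row 1
  'h' => row 0
  'b' => row 1
  'p' => row 0
  'o' => row 1
  'n' => row 0
  'h' => row 1
  'f' => row 0
  'd' => row 1
Rows:
  Row 0: "khpnf"
  Row 1: "mbohd"
First row length: 5

5


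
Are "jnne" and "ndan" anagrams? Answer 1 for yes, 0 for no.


Strings: "jnne", "ndan"
Sorted first:  ejnn
Sorted second: adnn
Differ at position 0: 'e' vs 'a' => not anagrams

0


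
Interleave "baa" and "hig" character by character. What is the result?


Interleaving "baa" and "hig":
  Position 0: 'b' from first, 'h' from second => "bh"
  Position 1: 'a' from first, 'i' from second => "ai"
  Position 2: 'a' from first, 'g' from second => "ag"
Result: bhaiag

bhaiag


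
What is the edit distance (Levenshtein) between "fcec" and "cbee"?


Computing edit distance: "fcec" -> "cbee"
DP table:
           c    b    e    e
      0    1    2    3    4
  f   1    1    2    3    4
  c   2    1    2    3    4
  e   3    2    2    2    3
  c   4    3    3    3    3
Edit distance = dp[4][4] = 3

3


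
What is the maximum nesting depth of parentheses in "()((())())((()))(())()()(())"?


Input: "()((())())((()))(())()()(())"
Tracking depth:
  Position 0 '(': depth becomes 1
  Position 1 ')': depth becomes 0
  Position 2 '(': depth becomes 1
  Position 3 '(': depth becomes 2
  Position 4 '(': depth becomes 3
  Position 5 ')': depth becomes 2
  Position 6 ')': depth becomes 1
  Position 7 '(': depth becomes 2
  Position 8 ')': depth becomes 1
  Position 9 ')': depth becomes 0
  Position 10 '(': depth becomes 1
  Position 11 '(': depth becomes 2
  Position 12 '(': depth becomes 3
  Position 13 ')': depth becomes 2
  Position 14 ')': depth becomes 1
  Position 15 ')': depth becomes 0
  Position 16 '(': depth becomes 1
  Position 17 '(': depth becomes 2
  Position 18 ')': depth becomes 1
  Position 19 ')': depth becomes 0
  Position 20 '(': depth becomes 1
  Position 21 ')': depth becomes 0
  Position 22 '(': depth becomes 1
  Position 23 ')': depth becomes 0
  Position 24 '(': depth becomes 1
  Position 25 '(': depth becomes 2
  Position 26 ')': depth becomes 1
  Position 27 ')': depth becomes 0
Maximum depth reached: 3

3


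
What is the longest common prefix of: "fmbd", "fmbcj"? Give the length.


Words: fmbd, fmbcj
  Position 0: all 'f' => match
  Position 1: all 'm' => match
  Position 2: all 'b' => match
  Position 3: ('d', 'c') => mismatch, stop
LCP = "fmb" (length 3)

3


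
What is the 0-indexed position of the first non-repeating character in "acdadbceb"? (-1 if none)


Input: acdadbceb
Character frequencies:
  'a': 2
  'b': 2
  'c': 2
  'd': 2
  'e': 1
Scanning left to right for freq == 1:
  Position 0 ('a'): freq=2, skip
  Position 1 ('c'): freq=2, skip
  Position 2 ('d'): freq=2, skip
  Position 3 ('a'): freq=2, skip
  Position 4 ('d'): freq=2, skip
  Position 5 ('b'): freq=2, skip
  Position 6 ('c'): freq=2, skip
  Position 7 ('e'): unique! => answer = 7

7


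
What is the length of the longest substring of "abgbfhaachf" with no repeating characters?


Input: "abgbfhaachf"
Sliding window (track last position of each char):
  Position 0 ('a'): window [0,0] length 1 -- new best
  Position 1 ('b'): window [0,1] length 2 -- new best
  Position 2 ('g'): window [0,2] length 3 -- new best
  Position 3 ('b'): repeat (last at 1), move window start to 2
  Position 3 ('b'): window [2,3] length 2
  Position 4 ('f'): window [2,4] length 3
  Position 5 ('h'): window [2,5] length 4 -- new best
  Position 6 ('a'): window [2,6] length 5 -- new best
  Position 7 ('a'): repeat (last at 6), move window start to 7
  Position 7 ('a'): window [7,7] length 1
  Position 8 ('c'): window [7,8] length 2
  Position 9 ('h'): window [7,9] length 3
  Position 10 ('f'): window [7,10] length 4
Longest substring with no repeats: "gbfha" with length 5

5


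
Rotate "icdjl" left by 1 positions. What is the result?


Input: "icdjl", rotate left by 1
First 1 characters: "i"
Remaining characters: "cdjl"
Concatenate remaining + first: "cdjl" + "i" = "cdjli"

cdjli


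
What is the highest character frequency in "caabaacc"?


Input: caabaacc
Character counts:
  'a': 4
  'b': 1
  'c': 3
Maximum frequency: 4

4


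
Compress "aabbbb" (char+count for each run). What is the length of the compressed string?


Input: aabbbb
Runs:
  'a' x 2 => "a2"
  'b' x 4 => "b4"
Compressed: "a2b4"
Compressed length: 4

4


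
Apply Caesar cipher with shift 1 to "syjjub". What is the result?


Caesar cipher: shift "syjjub" by 1
  's' (pos 18) + 1 = pos 19 = 't'
  'y' (pos 24) + 1 = pos 25 = 'z'
  'j' (pos 9) + 1 = pos 10 = 'k'
  'j' (pos 9) + 1 = pos 10 = 'k'
  'u' (pos 20) + 1 = pos 21 = 'v'
  'b' (pos 1) + 1 = pos 2 = 'c'
Result: tzkkvc

tzkkvc


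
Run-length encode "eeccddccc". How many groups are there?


Input: eeccddccc
Scanning for consecutive runs:
  Group 1: 'e' x 2 (positions 0-1)
  Group 2: 'c' x 2 (positions 2-3)
  Group 3: 'd' x 2 (positions 4-5)
  Group 4: 'c' x 3 (positions 6-8)
Total groups: 4

4


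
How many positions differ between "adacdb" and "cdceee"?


Comparing "adacdb" and "cdceee" position by position:
  Position 0: 'a' vs 'c' => DIFFER
  Position 1: 'd' vs 'd' => same
  Position 2: 'a' vs 'c' => DIFFER
  Position 3: 'c' vs 'e' => DIFFER
  Position 4: 'd' vs 'e' => DIFFER
  Position 5: 'b' vs 'e' => DIFFER
Positions that differ: 5

5


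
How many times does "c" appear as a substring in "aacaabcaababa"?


Searching for "c" in "aacaabcaababa"
Scanning each position:
  Position 0: "a" => no
  Position 1: "a" => no
  Position 2: "c" => MATCH
  Position 3: "a" => no
  Position 4: "a" => no
  Position 5: "b" => no
  Position 6: "c" => MATCH
  Position 7: "a" => no
  Position 8: "a" => no
  Position 9: "b" => no
  Position 10: "a" => no
  Position 11: "b" => no
  Position 12: "a" => no
Total occurrences: 2

2


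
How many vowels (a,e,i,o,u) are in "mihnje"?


Input: mihnje
Checking each character:
  'm' at position 0: consonant
  'i' at position 1: vowel (running total: 1)
  'h' at position 2: consonant
  'n' at position 3: consonant
  'j' at position 4: consonant
  'e' at position 5: vowel (running total: 2)
Total vowels: 2

2


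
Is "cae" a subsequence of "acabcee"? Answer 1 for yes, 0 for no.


Check if "cae" is a subsequence of "acabcee"
Greedy scan:
  Position 0 ('a'): no match needed
  Position 1 ('c'): matches sub[0] = 'c'
  Position 2 ('a'): matches sub[1] = 'a'
  Position 3 ('b'): no match needed
  Position 4 ('c'): no match needed
  Position 5 ('e'): matches sub[2] = 'e'
  Position 6 ('e'): no match needed
All 3 characters matched => is a subsequence

1


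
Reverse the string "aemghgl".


Input: aemghgl
Reading characters right to left:
  Position 6: 'l'
  Position 5: 'g'
  Position 4: 'h'
  Position 3: 'g'
  Position 2: 'm'
  Position 1: 'e'
  Position 0: 'a'
Reversed: lghgmea

lghgmea


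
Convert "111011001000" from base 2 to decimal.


Input: "111011001000" in base 2
Positional expansion:
  Digit '1' (value 1) x 2^11 = 2048
  Digit '1' (value 1) x 2^10 = 1024
  Digit '1' (value 1) x 2^9 = 512
  Digit '0' (value 0) x 2^8 = 0
  Digit '1' (value 1) x 2^7 = 128
  Digit '1' (value 1) x 2^6 = 64
  Digit '0' (value 0) x 2^5 = 0
  Digit '0' (value 0) x 2^4 = 0
  Digit '1' (value 1) x 2^3 = 8
  Digit '0' (value 0) x 2^2 = 0
  Digit '0' (value 0) x 2^1 = 0
  Digit '0' (value 0) x 2^0 = 0
Sum = 3784

3784


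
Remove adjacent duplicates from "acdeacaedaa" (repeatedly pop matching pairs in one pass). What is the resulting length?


Input: acdeacaedaa
Stack-based adjacent duplicate removal:
  Read 'a': push. Stack: a
  Read 'c': push. Stack: ac
  Read 'd': push. Stack: acd
  Read 'e': push. Stack: acde
  Read 'a': push. Stack: acdea
  Read 'c': push. Stack: acdeac
  Read 'a': push. Stack: acdeaca
  Read 'e': push. Stack: acdeacae
  Read 'd': push. Stack: acdeacaed
  Read 'a': push. Stack: acdeacaeda
  Read 'a': matches stack top 'a' => pop. Stack: acdeacaed
Final stack: "acdeacaed" (length 9)

9


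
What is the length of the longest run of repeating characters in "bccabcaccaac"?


Input: "bccabcaccaac"
Scanning for longest run:
  Position 1 ('c'): new char, reset run to 1
  Position 2 ('c'): continues run of 'c', length=2
  Position 3 ('a'): new char, reset run to 1
  Position 4 ('b'): new char, reset run to 1
  Position 5 ('c'): new char, reset run to 1
  Position 6 ('a'): new char, reset run to 1
  Position 7 ('c'): new char, reset run to 1
  Position 8 ('c'): continues run of 'c', length=2
  Position 9 ('a'): new char, reset run to 1
  Position 10 ('a'): continues run of 'a', length=2
  Position 11 ('c'): new char, reset run to 1
Longest run: 'c' with length 2

2


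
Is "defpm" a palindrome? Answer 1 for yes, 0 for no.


Input: defpm
Reversed: mpfed
  Compare pos 0 ('d') with pos 4 ('m'): MISMATCH
  Compare pos 1 ('e') with pos 3 ('p'): MISMATCH
Result: not a palindrome

0


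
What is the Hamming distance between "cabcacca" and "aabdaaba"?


Comparing "cabcacca" and "aabdaaba" position by position:
  Position 0: 'c' vs 'a' => differ
  Position 1: 'a' vs 'a' => same
  Position 2: 'b' vs 'b' => same
  Position 3: 'c' vs 'd' => differ
  Position 4: 'a' vs 'a' => same
  Position 5: 'c' vs 'a' => differ
  Position 6: 'c' vs 'b' => differ
  Position 7: 'a' vs 'a' => same
Total differences (Hamming distance): 4

4


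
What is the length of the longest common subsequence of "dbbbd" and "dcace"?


LCS of "dbbbd" and "dcace"
DP table:
           d    c    a    c    e
      0    0    0    0    0    0
  d   0    1    1    1    1    1
  b   0    1    1    1    1    1
  b   0    1    1    1    1    1
  b   0    1    1    1    1    1
  d   0    1    1    1    1    1
LCS length = dp[5][5] = 1

1


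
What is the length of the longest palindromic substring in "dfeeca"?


Input: "dfeeca"
Checking substrings for palindromes:
  [2:4] "ee" (len 2) => palindrome
Longest palindromic substring: "ee" with length 2

2


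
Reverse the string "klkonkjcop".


Input: klkonkjcop
Reading characters right to left:
  Position 9: 'p'
  Position 8: 'o'
  Position 7: 'c'
  Position 6: 'j'
  Position 5: 'k'
  Position 4: 'n'
  Position 3: 'o'
  Position 2: 'k'
  Position 1: 'l'
  Position 0: 'k'
Reversed: pocjknoklk

pocjknoklk


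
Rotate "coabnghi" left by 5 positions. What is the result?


Input: "coabnghi", rotate left by 5
First 5 characters: "coabn"
Remaining characters: "ghi"
Concatenate remaining + first: "ghi" + "coabn" = "ghicoabn"

ghicoabn


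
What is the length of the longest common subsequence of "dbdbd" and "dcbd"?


LCS of "dbdbd" and "dcbd"
DP table:
           d    c    b    d
      0    0    0    0    0
  d   0    1    1    1    1
  b   0    1    1    2    2
  d   0    1    1    2    3
  b   0    1    1    2    3
  d   0    1    1    2    3
LCS length = dp[5][4] = 3

3


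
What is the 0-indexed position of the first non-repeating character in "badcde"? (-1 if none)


Input: badcde
Character frequencies:
  'a': 1
  'b': 1
  'c': 1
  'd': 2
  'e': 1
Scanning left to right for freq == 1:
  Position 0 ('b'): unique! => answer = 0

0


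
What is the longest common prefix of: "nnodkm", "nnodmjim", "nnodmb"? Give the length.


Words: nnodkm, nnodmjim, nnodmb
  Position 0: all 'n' => match
  Position 1: all 'n' => match
  Position 2: all 'o' => match
  Position 3: all 'd' => match
  Position 4: ('k', 'm', 'm') => mismatch, stop
LCP = "nnod" (length 4)

4


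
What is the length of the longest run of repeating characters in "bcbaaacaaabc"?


Input: "bcbaaacaaabc"
Scanning for longest run:
  Position 1 ('c'): new char, reset run to 1
  Position 2 ('b'): new char, reset run to 1
  Position 3 ('a'): new char, reset run to 1
  Position 4 ('a'): continues run of 'a', length=2
  Position 5 ('a'): continues run of 'a', length=3
  Position 6 ('c'): new char, reset run to 1
  Position 7 ('a'): new char, reset run to 1
  Position 8 ('a'): continues run of 'a', length=2
  Position 9 ('a'): continues run of 'a', length=3
  Position 10 ('b'): new char, reset run to 1
  Position 11 ('c'): new char, reset run to 1
Longest run: 'a' with length 3

3


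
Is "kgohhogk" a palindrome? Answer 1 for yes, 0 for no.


Input: kgohhogk
Reversed: kgohhogk
  Compare pos 0 ('k') with pos 7 ('k'): match
  Compare pos 1 ('g') with pos 6 ('g'): match
  Compare pos 2 ('o') with pos 5 ('o'): match
  Compare pos 3 ('h') with pos 4 ('h'): match
Result: palindrome

1


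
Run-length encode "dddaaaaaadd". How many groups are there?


Input: dddaaaaaadd
Scanning for consecutive runs:
  Group 1: 'd' x 3 (positions 0-2)
  Group 2: 'a' x 6 (positions 3-8)
  Group 3: 'd' x 2 (positions 9-10)
Total groups: 3

3


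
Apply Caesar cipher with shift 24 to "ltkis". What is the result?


Caesar cipher: shift "ltkis" by 24
  'l' (pos 11) + 24 = pos 9 = 'j'
  't' (pos 19) + 24 = pos 17 = 'r'
  'k' (pos 10) + 24 = pos 8 = 'i'
  'i' (pos 8) + 24 = pos 6 = 'g'
  's' (pos 18) + 24 = pos 16 = 'q'
Result: jrigq

jrigq


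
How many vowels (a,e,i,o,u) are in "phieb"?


Input: phieb
Checking each character:
  'p' at position 0: consonant
  'h' at position 1: consonant
  'i' at position 2: vowel (running total: 1)
  'e' at position 3: vowel (running total: 2)
  'b' at position 4: consonant
Total vowels: 2

2


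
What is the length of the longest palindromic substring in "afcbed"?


Input: "afcbed"
Checking substrings for palindromes:
  No multi-char palindromic substrings found
Longest palindromic substring: "a" with length 1

1


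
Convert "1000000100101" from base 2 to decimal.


Input: "1000000100101" in base 2
Positional expansion:
  Digit '1' (value 1) x 2^12 = 4096
  Digit '0' (value 0) x 2^11 = 0
  Digit '0' (value 0) x 2^10 = 0
  Digit '0' (value 0) x 2^9 = 0
  Digit '0' (value 0) x 2^8 = 0
  Digit '0' (value 0) x 2^7 = 0
  Digit '0' (value 0) x 2^6 = 0
  Digit '1' (value 1) x 2^5 = 32
  Digit '0' (value 0) x 2^4 = 0
  Digit '0' (value 0) x 2^3 = 0
  Digit '1' (value 1) x 2^2 = 4
  Digit '0' (value 0) x 2^1 = 0
  Digit '1' (value 1) x 2^0 = 1
Sum = 4133

4133


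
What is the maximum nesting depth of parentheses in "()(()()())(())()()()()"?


Input: "()(()()())(())()()()()"
Tracking depth:
  Position 0 '(': depth becomes 1
  Position 1 ')': depth becomes 0
  Position 2 '(': depth becomes 1
  Position 3 '(': depth becomes 2
  Position 4 ')': depth becomes 1
  Position 5 '(': depth becomes 2
  Position 6 ')': depth becomes 1
  Position 7 '(': depth becomes 2
  Position 8 ')': depth becomes 1
  Position 9 ')': depth becomes 0
  Position 10 '(': depth becomes 1
  Position 11 '(': depth becomes 2
  Position 12 ')': depth becomes 1
  Position 13 ')': depth becomes 0
  Position 14 '(': depth becomes 1
  Position 15 ')': depth becomes 0
  Position 16 '(': depth becomes 1
  Position 17 ')': depth becomes 0
  Position 18 '(': depth becomes 1
  Position 19 ')': depth becomes 0
  Position 20 '(': depth becomes 1
  Position 21 ')': depth becomes 0
Maximum depth reached: 2

2


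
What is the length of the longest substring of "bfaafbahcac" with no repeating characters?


Input: "bfaafbahcac"
Sliding window (track last position of each char):
  Position 0 ('b'): window [0,0] length 1 -- new best
  Position 1 ('f'): window [0,1] length 2 -- new best
  Position 2 ('a'): window [0,2] length 3 -- new best
  Position 3 ('a'): repeat (last at 2), move window start to 3
  Position 3 ('a'): window [3,3] length 1
  Position 4 ('f'): window [3,4] length 2
  Position 5 ('b'): window [3,5] length 3
  Position 6 ('a'): repeat (last at 3), move window start to 4
  Position 6 ('a'): window [4,6] length 3
  Position 7 ('h'): window [4,7] length 4 -- new best
  Position 8 ('c'): window [4,8] length 5 -- new best
  Position 9 ('a'): repeat (last at 6), move window start to 7
  Position 9 ('a'): window [7,9] length 3
  Position 10 ('c'): repeat (last at 8), move window start to 9
  Position 10 ('c'): window [9,10] length 2
Longest substring with no repeats: "fbahc" with length 5

5


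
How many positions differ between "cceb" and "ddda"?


Comparing "cceb" and "ddda" position by position:
  Position 0: 'c' vs 'd' => DIFFER
  Position 1: 'c' vs 'd' => DIFFER
  Position 2: 'e' vs 'd' => DIFFER
  Position 3: 'b' vs 'a' => DIFFER
Positions that differ: 4

4


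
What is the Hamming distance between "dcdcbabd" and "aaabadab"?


Comparing "dcdcbabd" and "aaabadab" position by position:
  Position 0: 'd' vs 'a' => differ
  Position 1: 'c' vs 'a' => differ
  Position 2: 'd' vs 'a' => differ
  Position 3: 'c' vs 'b' => differ
  Position 4: 'b' vs 'a' => differ
  Position 5: 'a' vs 'd' => differ
  Position 6: 'b' vs 'a' => differ
  Position 7: 'd' vs 'b' => differ
Total differences (Hamming distance): 8

8


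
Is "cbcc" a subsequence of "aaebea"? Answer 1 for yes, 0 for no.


Check if "cbcc" is a subsequence of "aaebea"
Greedy scan:
  Position 0 ('a'): no match needed
  Position 1 ('a'): no match needed
  Position 2 ('e'): no match needed
  Position 3 ('b'): no match needed
  Position 4 ('e'): no match needed
  Position 5 ('a'): no match needed
Only matched 0/4 characters => not a subsequence

0


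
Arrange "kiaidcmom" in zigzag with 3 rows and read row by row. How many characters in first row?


Zigzag "kiaidcmom" into 3 rows:
Placing characters:
  'k' => row 0
  'i' => row 1
  'a' => row 2
  'i' => row 1
  'd' => row 0
  'c' => row 1
  'm' => row 2
  'o' => row 1
  'm' => row 0
Rows:
  Row 0: "kdm"
  Row 1: "iico"
  Row 2: "am"
First row length: 3

3


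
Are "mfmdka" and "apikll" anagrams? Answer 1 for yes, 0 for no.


Strings: "mfmdka", "apikll"
Sorted first:  adfkmm
Sorted second: aikllp
Differ at position 1: 'd' vs 'i' => not anagrams

0


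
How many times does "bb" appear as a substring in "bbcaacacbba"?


Searching for "bb" in "bbcaacacbba"
Scanning each position:
  Position 0: "bb" => MATCH
  Position 1: "bc" => no
  Position 2: "ca" => no
  Position 3: "aa" => no
  Position 4: "ac" => no
  Position 5: "ca" => no
  Position 6: "ac" => no
  Position 7: "cb" => no
  Position 8: "bb" => MATCH
  Position 9: "ba" => no
Total occurrences: 2

2


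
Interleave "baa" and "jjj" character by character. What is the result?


Interleaving "baa" and "jjj":
  Position 0: 'b' from first, 'j' from second => "bj"
  Position 1: 'a' from first, 'j' from second => "aj"
  Position 2: 'a' from first, 'j' from second => "aj"
Result: bjajaj

bjajaj


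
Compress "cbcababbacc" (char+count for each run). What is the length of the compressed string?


Input: cbcababbacc
Runs:
  'c' x 1 => "c1"
  'b' x 1 => "b1"
  'c' x 1 => "c1"
  'a' x 1 => "a1"
  'b' x 1 => "b1"
  'a' x 1 => "a1"
  'b' x 2 => "b2"
  'a' x 1 => "a1"
  'c' x 2 => "c2"
Compressed: "c1b1c1a1b1a1b2a1c2"
Compressed length: 18

18


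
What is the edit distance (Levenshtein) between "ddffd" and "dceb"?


Computing edit distance: "ddffd" -> "dceb"
DP table:
           d    c    e    b
      0    1    2    3    4
  d   1    0    1    2    3
  d   2    1    1    2    3
  f   3    2    2    2    3
  f   4    3    3    3    3
  d   5    4    4    4    4
Edit distance = dp[5][4] = 4

4


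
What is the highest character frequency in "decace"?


Input: decace
Character counts:
  'a': 1
  'c': 2
  'd': 1
  'e': 2
Maximum frequency: 2

2


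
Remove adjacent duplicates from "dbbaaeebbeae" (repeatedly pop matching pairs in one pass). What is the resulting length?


Input: dbbaaeebbeae
Stack-based adjacent duplicate removal:
  Read 'd': push. Stack: d
  Read 'b': push. Stack: db
  Read 'b': matches stack top 'b' => pop. Stack: d
  Read 'a': push. Stack: da
  Read 'a': matches stack top 'a' => pop. Stack: d
  Read 'e': push. Stack: de
  Read 'e': matches stack top 'e' => pop. Stack: d
  Read 'b': push. Stack: db
  Read 'b': matches stack top 'b' => pop. Stack: d
  Read 'e': push. Stack: de
  Read 'a': push. Stack: dea
  Read 'e': push. Stack: deae
Final stack: "deae" (length 4)

4


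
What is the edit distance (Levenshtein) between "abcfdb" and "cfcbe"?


Computing edit distance: "abcfdb" -> "cfcbe"
DP table:
           c    f    c    b    e
      0    1    2    3    4    5
  a   1    1    2    3    4    5
  b   2    2    2    3    3    4
  c   3    2    3    2    3    4
  f   4    3    2    3    3    4
  d   5    4    3    3    4    4
  b   6    5    4    4    3    4
Edit distance = dp[6][5] = 4

4


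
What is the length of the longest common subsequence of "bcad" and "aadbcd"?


LCS of "bcad" and "aadbcd"
DP table:
           a    a    d    b    c    d
      0    0    0    0    0    0    0
  b   0    0    0    0    1    1    1
  c   0    0    0    0    1    2    2
  a   0    1    1    1    1    2    2
  d   0    1    1    2    2    2    3
LCS length = dp[4][6] = 3

3


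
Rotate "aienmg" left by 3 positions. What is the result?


Input: "aienmg", rotate left by 3
First 3 characters: "aie"
Remaining characters: "nmg"
Concatenate remaining + first: "nmg" + "aie" = "nmgaie"

nmgaie


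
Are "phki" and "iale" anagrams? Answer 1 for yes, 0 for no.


Strings: "phki", "iale"
Sorted first:  hikp
Sorted second: aeil
Differ at position 0: 'h' vs 'a' => not anagrams

0


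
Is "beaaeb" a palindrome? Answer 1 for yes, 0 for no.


Input: beaaeb
Reversed: beaaeb
  Compare pos 0 ('b') with pos 5 ('b'): match
  Compare pos 1 ('e') with pos 4 ('e'): match
  Compare pos 2 ('a') with pos 3 ('a'): match
Result: palindrome

1


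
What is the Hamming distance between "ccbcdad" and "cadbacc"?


Comparing "ccbcdad" and "cadbacc" position by position:
  Position 0: 'c' vs 'c' => same
  Position 1: 'c' vs 'a' => differ
  Position 2: 'b' vs 'd' => differ
  Position 3: 'c' vs 'b' => differ
  Position 4: 'd' vs 'a' => differ
  Position 5: 'a' vs 'c' => differ
  Position 6: 'd' vs 'c' => differ
Total differences (Hamming distance): 6

6


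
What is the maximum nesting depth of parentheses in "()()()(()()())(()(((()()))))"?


Input: "()()()(()()())(()(((()()))))"
Tracking depth:
  Position 0 '(': depth becomes 1
  Position 1 ')': depth becomes 0
  Position 2 '(': depth becomes 1
  Position 3 ')': depth becomes 0
  Position 4 '(': depth becomes 1
  Position 5 ')': depth becomes 0
  Position 6 '(': depth becomes 1
  Position 7 '(': depth becomes 2
  Position 8 ')': depth becomes 1
  Position 9 '(': depth becomes 2
  Position 10 ')': depth becomes 1
  Position 11 '(': depth becomes 2
  Position 12 ')': depth becomes 1
  Position 13 ')': depth becomes 0
  Position 14 '(': depth becomes 1
  Position 15 '(': depth becomes 2
  Position 16 ')': depth becomes 1
  Position 17 '(': depth becomes 2
  Position 18 '(': depth becomes 3
  Position 19 '(': depth becomes 4
  Position 20 '(': depth becomes 5
  Position 21 ')': depth becomes 4
  Position 22 '(': depth becomes 5
  Position 23 ')': depth becomes 4
  Position 24 ')': depth becomes 3
  Position 25 ')': depth becomes 2
  Position 26 ')': depth becomes 1
  Position 27 ')': depth becomes 0
Maximum depth reached: 5

5


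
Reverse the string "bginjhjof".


Input: bginjhjof
Reading characters right to left:
  Position 8: 'f'
  Position 7: 'o'
  Position 6: 'j'
  Position 5: 'h'
  Position 4: 'j'
  Position 3: 'n'
  Position 2: 'i'
  Position 1: 'g'
  Position 0: 'b'
Reversed: fojhjnigb

fojhjnigb


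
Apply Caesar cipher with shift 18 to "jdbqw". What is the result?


Caesar cipher: shift "jdbqw" by 18
  'j' (pos 9) + 18 = pos 1 = 'b'
  'd' (pos 3) + 18 = pos 21 = 'v'
  'b' (pos 1) + 18 = pos 19 = 't'
  'q' (pos 16) + 18 = pos 8 = 'i'
  'w' (pos 22) + 18 = pos 14 = 'o'
Result: bvtio

bvtio


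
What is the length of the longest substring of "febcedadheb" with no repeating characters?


Input: "febcedadheb"
Sliding window (track last position of each char):
  Position 0 ('f'): window [0,0] length 1 -- new best
  Position 1 ('e'): window [0,1] length 2 -- new best
  Position 2 ('b'): window [0,2] length 3 -- new best
  Position 3 ('c'): window [0,3] length 4 -- new best
  Position 4 ('e'): repeat (last at 1), move window start to 2
  Position 4 ('e'): window [2,4] length 3
  Position 5 ('d'): window [2,5] length 4
  Position 6 ('a'): window [2,6] length 5 -- new best
  Position 7 ('d'): repeat (last at 5), move window start to 6
  Position 7 ('d'): window [6,7] length 2
  Position 8 ('h'): window [6,8] length 3
  Position 9 ('e'): window [6,9] length 4
  Position 10 ('b'): window [6,10] length 5
Longest substring with no repeats: "bceda" with length 5

5


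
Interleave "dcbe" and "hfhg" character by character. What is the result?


Interleaving "dcbe" and "hfhg":
  Position 0: 'd' from first, 'h' from second => "dh"
  Position 1: 'c' from first, 'f' from second => "cf"
  Position 2: 'b' from first, 'h' from second => "bh"
  Position 3: 'e' from first, 'g' from second => "eg"
Result: dhcfbheg

dhcfbheg


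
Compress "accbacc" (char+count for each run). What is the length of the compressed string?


Input: accbacc
Runs:
  'a' x 1 => "a1"
  'c' x 2 => "c2"
  'b' x 1 => "b1"
  'a' x 1 => "a1"
  'c' x 2 => "c2"
Compressed: "a1c2b1a1c2"
Compressed length: 10

10


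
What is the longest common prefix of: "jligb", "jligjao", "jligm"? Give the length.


Words: jligb, jligjao, jligm
  Position 0: all 'j' => match
  Position 1: all 'l' => match
  Position 2: all 'i' => match
  Position 3: all 'g' => match
  Position 4: ('b', 'j', 'm') => mismatch, stop
LCP = "jlig" (length 4)

4


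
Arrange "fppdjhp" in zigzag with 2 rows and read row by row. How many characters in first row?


Zigzag "fppdjhp" into 2 rows:
Placing characters:
  'f' => row 0
  'p' => row 1
  'p' => row 0
  'd' => row 1
  'j' => row 0
  'h' => row 1
  'p' => row 0
Rows:
  Row 0: "fpjp"
  Row 1: "pdh"
First row length: 4

4


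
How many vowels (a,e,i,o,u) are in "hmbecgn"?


Input: hmbecgn
Checking each character:
  'h' at position 0: consonant
  'm' at position 1: consonant
  'b' at position 2: consonant
  'e' at position 3: vowel (running total: 1)
  'c' at position 4: consonant
  'g' at position 5: consonant
  'n' at position 6: consonant
Total vowels: 1

1


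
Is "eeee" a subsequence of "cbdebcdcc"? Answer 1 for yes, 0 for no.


Check if "eeee" is a subsequence of "cbdebcdcc"
Greedy scan:
  Position 0 ('c'): no match needed
  Position 1 ('b'): no match needed
  Position 2 ('d'): no match needed
  Position 3 ('e'): matches sub[0] = 'e'
  Position 4 ('b'): no match needed
  Position 5 ('c'): no match needed
  Position 6 ('d'): no match needed
  Position 7 ('c'): no match needed
  Position 8 ('c'): no match needed
Only matched 1/4 characters => not a subsequence

0


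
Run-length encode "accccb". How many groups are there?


Input: accccb
Scanning for consecutive runs:
  Group 1: 'a' x 1 (positions 0-0)
  Group 2: 'c' x 4 (positions 1-4)
  Group 3: 'b' x 1 (positions 5-5)
Total groups: 3

3


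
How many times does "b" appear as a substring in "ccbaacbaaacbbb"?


Searching for "b" in "ccbaacbaaacbbb"
Scanning each position:
  Position 0: "c" => no
  Position 1: "c" => no
  Position 2: "b" => MATCH
  Position 3: "a" => no
  Position 4: "a" => no
  Position 5: "c" => no
  Position 6: "b" => MATCH
  Position 7: "a" => no
  Position 8: "a" => no
  Position 9: "a" => no
  Position 10: "c" => no
  Position 11: "b" => MATCH
  Position 12: "b" => MATCH
  Position 13: "b" => MATCH
Total occurrences: 5

5


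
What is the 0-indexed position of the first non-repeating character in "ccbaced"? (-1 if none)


Input: ccbaced
Character frequencies:
  'a': 1
  'b': 1
  'c': 3
  'd': 1
  'e': 1
Scanning left to right for freq == 1:
  Position 0 ('c'): freq=3, skip
  Position 1 ('c'): freq=3, skip
  Position 2 ('b'): unique! => answer = 2

2


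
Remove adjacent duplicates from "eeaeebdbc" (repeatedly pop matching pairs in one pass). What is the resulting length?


Input: eeaeebdbc
Stack-based adjacent duplicate removal:
  Read 'e': push. Stack: e
  Read 'e': matches stack top 'e' => pop. Stack: (empty)
  Read 'a': push. Stack: a
  Read 'e': push. Stack: ae
  Read 'e': matches stack top 'e' => pop. Stack: a
  Read 'b': push. Stack: ab
  Read 'd': push. Stack: abd
  Read 'b': push. Stack: abdb
  Read 'c': push. Stack: abdbc
Final stack: "abdbc" (length 5)

5


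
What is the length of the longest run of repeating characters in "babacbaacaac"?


Input: "babacbaacaac"
Scanning for longest run:
  Position 1 ('a'): new char, reset run to 1
  Position 2 ('b'): new char, reset run to 1
  Position 3 ('a'): new char, reset run to 1
  Position 4 ('c'): new char, reset run to 1
  Position 5 ('b'): new char, reset run to 1
  Position 6 ('a'): new char, reset run to 1
  Position 7 ('a'): continues run of 'a', length=2
  Position 8 ('c'): new char, reset run to 1
  Position 9 ('a'): new char, reset run to 1
  Position 10 ('a'): continues run of 'a', length=2
  Position 11 ('c'): new char, reset run to 1
Longest run: 'a' with length 2

2


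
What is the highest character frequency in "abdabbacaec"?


Input: abdabbacaec
Character counts:
  'a': 4
  'b': 3
  'c': 2
  'd': 1
  'e': 1
Maximum frequency: 4

4


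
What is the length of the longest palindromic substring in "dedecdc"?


Input: "dedecdc"
Checking substrings for palindromes:
  [0:3] "ded" (len 3) => palindrome
  [1:4] "ede" (len 3) => palindrome
  [4:7] "cdc" (len 3) => palindrome
Longest palindromic substring: "ded" with length 3

3


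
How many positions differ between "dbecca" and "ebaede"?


Comparing "dbecca" and "ebaede" position by position:
  Position 0: 'd' vs 'e' => DIFFER
  Position 1: 'b' vs 'b' => same
  Position 2: 'e' vs 'a' => DIFFER
  Position 3: 'c' vs 'e' => DIFFER
  Position 4: 'c' vs 'd' => DIFFER
  Position 5: 'a' vs 'e' => DIFFER
Positions that differ: 5

5


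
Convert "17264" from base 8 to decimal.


Input: "17264" in base 8
Positional expansion:
  Digit '1' (value 1) x 8^4 = 4096
  Digit '7' (value 7) x 8^3 = 3584
  Digit '2' (value 2) x 8^2 = 128
  Digit '6' (value 6) x 8^1 = 48
  Digit '4' (value 4) x 8^0 = 4
Sum = 7860

7860


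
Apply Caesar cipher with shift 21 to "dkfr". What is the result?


Caesar cipher: shift "dkfr" by 21
  'd' (pos 3) + 21 = pos 24 = 'y'
  'k' (pos 10) + 21 = pos 5 = 'f'
  'f' (pos 5) + 21 = pos 0 = 'a'
  'r' (pos 17) + 21 = pos 12 = 'm'
Result: yfam

yfam


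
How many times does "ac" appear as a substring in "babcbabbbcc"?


Searching for "ac" in "babcbabbbcc"
Scanning each position:
  Position 0: "ba" => no
  Position 1: "ab" => no
  Position 2: "bc" => no
  Position 3: "cb" => no
  Position 4: "ba" => no
  Position 5: "ab" => no
  Position 6: "bb" => no
  Position 7: "bb" => no
  Position 8: "bc" => no
  Position 9: "cc" => no
Total occurrences: 0

0


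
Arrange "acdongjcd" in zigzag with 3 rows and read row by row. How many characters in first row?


Zigzag "acdongjcd" into 3 rows:
Placing characters:
  'a' => row 0
  'c' => row 1
  'd' => row 2
  'o' => row 1
  'n' => row 0
  'g' => row 1
  'j' => row 2
  'c' => row 1
  'd' => row 0
Rows:
  Row 0: "and"
  Row 1: "cogc"
  Row 2: "dj"
First row length: 3

3


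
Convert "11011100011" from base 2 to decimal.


Input: "11011100011" in base 2
Positional expansion:
  Digit '1' (value 1) x 2^10 = 1024
  Digit '1' (value 1) x 2^9 = 512
  Digit '0' (value 0) x 2^8 = 0
  Digit '1' (value 1) x 2^7 = 128
  Digit '1' (value 1) x 2^6 = 64
  Digit '1' (value 1) x 2^5 = 32
  Digit '0' (value 0) x 2^4 = 0
  Digit '0' (value 0) x 2^3 = 0
  Digit '0' (value 0) x 2^2 = 0
  Digit '1' (value 1) x 2^1 = 2
  Digit '1' (value 1) x 2^0 = 1
Sum = 1763

1763


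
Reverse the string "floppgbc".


Input: floppgbc
Reading characters right to left:
  Position 7: 'c'
  Position 6: 'b'
  Position 5: 'g'
  Position 4: 'p'
  Position 3: 'p'
  Position 2: 'o'
  Position 1: 'l'
  Position 0: 'f'
Reversed: cbgppolf

cbgppolf


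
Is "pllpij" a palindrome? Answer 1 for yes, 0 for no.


Input: pllpij
Reversed: jipllp
  Compare pos 0 ('p') with pos 5 ('j'): MISMATCH
  Compare pos 1 ('l') with pos 4 ('i'): MISMATCH
  Compare pos 2 ('l') with pos 3 ('p'): MISMATCH
Result: not a palindrome

0


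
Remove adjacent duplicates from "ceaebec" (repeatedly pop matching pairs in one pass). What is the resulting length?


Input: ceaebec
Stack-based adjacent duplicate removal:
  Read 'c': push. Stack: c
  Read 'e': push. Stack: ce
  Read 'a': push. Stack: cea
  Read 'e': push. Stack: ceae
  Read 'b': push. Stack: ceaeb
  Read 'e': push. Stack: ceaebe
  Read 'c': push. Stack: ceaebec
Final stack: "ceaebec" (length 7)

7


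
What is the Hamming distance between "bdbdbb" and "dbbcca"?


Comparing "bdbdbb" and "dbbcca" position by position:
  Position 0: 'b' vs 'd' => differ
  Position 1: 'd' vs 'b' => differ
  Position 2: 'b' vs 'b' => same
  Position 3: 'd' vs 'c' => differ
  Position 4: 'b' vs 'c' => differ
  Position 5: 'b' vs 'a' => differ
Total differences (Hamming distance): 5

5


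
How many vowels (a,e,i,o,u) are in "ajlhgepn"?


Input: ajlhgepn
Checking each character:
  'a' at position 0: vowel (running total: 1)
  'j' at position 1: consonant
  'l' at position 2: consonant
  'h' at position 3: consonant
  'g' at position 4: consonant
  'e' at position 5: vowel (running total: 2)
  'p' at position 6: consonant
  'n' at position 7: consonant
Total vowels: 2

2


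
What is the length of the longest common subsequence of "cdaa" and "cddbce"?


LCS of "cdaa" and "cddbce"
DP table:
           c    d    d    b    c    e
      0    0    0    0    0    0    0
  c   0    1    1    1    1    1    1
  d   0    1    2    2    2    2    2
  a   0    1    2    2    2    2    2
  a   0    1    2    2    2    2    2
LCS length = dp[4][6] = 2

2


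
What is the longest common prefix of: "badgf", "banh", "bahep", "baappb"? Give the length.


Words: badgf, banh, bahep, baappb
  Position 0: all 'b' => match
  Position 1: all 'a' => match
  Position 2: ('d', 'n', 'h', 'a') => mismatch, stop
LCP = "ba" (length 2)

2


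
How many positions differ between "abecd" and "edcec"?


Comparing "abecd" and "edcec" position by position:
  Position 0: 'a' vs 'e' => DIFFER
  Position 1: 'b' vs 'd' => DIFFER
  Position 2: 'e' vs 'c' => DIFFER
  Position 3: 'c' vs 'e' => DIFFER
  Position 4: 'd' vs 'c' => DIFFER
Positions that differ: 5

5


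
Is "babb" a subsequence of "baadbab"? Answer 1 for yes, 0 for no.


Check if "babb" is a subsequence of "baadbab"
Greedy scan:
  Position 0 ('b'): matches sub[0] = 'b'
  Position 1 ('a'): matches sub[1] = 'a'
  Position 2 ('a'): no match needed
  Position 3 ('d'): no match needed
  Position 4 ('b'): matches sub[2] = 'b'
  Position 5 ('a'): no match needed
  Position 6 ('b'): matches sub[3] = 'b'
All 4 characters matched => is a subsequence

1


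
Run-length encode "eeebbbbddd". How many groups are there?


Input: eeebbbbddd
Scanning for consecutive runs:
  Group 1: 'e' x 3 (positions 0-2)
  Group 2: 'b' x 4 (positions 3-6)
  Group 3: 'd' x 3 (positions 7-9)
Total groups: 3

3


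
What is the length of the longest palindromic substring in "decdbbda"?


Input: "decdbbda"
Checking substrings for palindromes:
  [3:7] "dbbd" (len 4) => palindrome
  [4:6] "bb" (len 2) => palindrome
Longest palindromic substring: "dbbd" with length 4

4


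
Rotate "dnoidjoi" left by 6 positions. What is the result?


Input: "dnoidjoi", rotate left by 6
First 6 characters: "dnoidj"
Remaining characters: "oi"
Concatenate remaining + first: "oi" + "dnoidj" = "oidnoidj"

oidnoidj


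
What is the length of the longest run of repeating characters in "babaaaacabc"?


Input: "babaaaacabc"
Scanning for longest run:
  Position 1 ('a'): new char, reset run to 1
  Position 2 ('b'): new char, reset run to 1
  Position 3 ('a'): new char, reset run to 1
  Position 4 ('a'): continues run of 'a', length=2
  Position 5 ('a'): continues run of 'a', length=3
  Position 6 ('a'): continues run of 'a', length=4
  Position 7 ('c'): new char, reset run to 1
  Position 8 ('a'): new char, reset run to 1
  Position 9 ('b'): new char, reset run to 1
  Position 10 ('c'): new char, reset run to 1
Longest run: 'a' with length 4

4


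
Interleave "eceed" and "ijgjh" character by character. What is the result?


Interleaving "eceed" and "ijgjh":
  Position 0: 'e' from first, 'i' from second => "ei"
  Position 1: 'c' from first, 'j' from second => "cj"
  Position 2: 'e' from first, 'g' from second => "eg"
  Position 3: 'e' from first, 'j' from second => "ej"
  Position 4: 'd' from first, 'h' from second => "dh"
Result: eicjegejdh

eicjegejdh


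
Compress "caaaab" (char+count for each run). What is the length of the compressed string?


Input: caaaab
Runs:
  'c' x 1 => "c1"
  'a' x 4 => "a4"
  'b' x 1 => "b1"
Compressed: "c1a4b1"
Compressed length: 6

6


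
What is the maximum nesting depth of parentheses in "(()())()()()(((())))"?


Input: "(()())()()()(((())))"
Tracking depth:
  Position 0 '(': depth becomes 1
  Position 1 '(': depth becomes 2
  Position 2 ')': depth becomes 1
  Position 3 '(': depth becomes 2
  Position 4 ')': depth becomes 1
  Position 5 ')': depth becomes 0
  Position 6 '(': depth becomes 1
  Position 7 ')': depth becomes 0
  Position 8 '(': depth becomes 1
  Position 9 ')': depth becomes 0
  Position 10 '(': depth becomes 1
  Position 11 ')': depth becomes 0
  Position 12 '(': depth becomes 1
  Position 13 '(': depth becomes 2
  Position 14 '(': depth becomes 3
  Position 15 '(': depth becomes 4
  Position 16 ')': depth becomes 3
  Position 17 ')': depth becomes 2
  Position 18 ')': depth becomes 1
  Position 19 ')': depth becomes 0
Maximum depth reached: 4

4


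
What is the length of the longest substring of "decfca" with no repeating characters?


Input: "decfca"
Sliding window (track last position of each char):
  Position 0 ('d'): window [0,0] length 1 -- new best
  Position 1 ('e'): window [0,1] length 2 -- new best
  Position 2 ('c'): window [0,2] length 3 -- new best
  Position 3 ('f'): window [0,3] length 4 -- new best
  Position 4 ('c'): repeat (last at 2), move window start to 3
  Position 4 ('c'): window [3,4] length 2
  Position 5 ('a'): window [3,5] length 3
Longest substring with no repeats: "decf" with length 4

4


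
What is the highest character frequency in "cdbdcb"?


Input: cdbdcb
Character counts:
  'b': 2
  'c': 2
  'd': 2
Maximum frequency: 2

2
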